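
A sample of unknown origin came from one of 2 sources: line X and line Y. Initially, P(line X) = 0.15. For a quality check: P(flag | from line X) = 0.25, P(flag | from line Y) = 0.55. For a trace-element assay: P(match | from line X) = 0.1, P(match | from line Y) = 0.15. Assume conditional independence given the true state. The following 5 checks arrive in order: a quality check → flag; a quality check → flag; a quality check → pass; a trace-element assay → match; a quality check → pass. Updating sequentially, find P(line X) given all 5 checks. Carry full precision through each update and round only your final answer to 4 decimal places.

0.0632

After a quality check='flag': P(line X) = 0.25·0.1500 / (0.25·0.1500 + 0.55·0.8500) ≈ 0.0743
After a quality check='flag': P(line X) = 0.25·0.0743 / (0.25·0.0743 + 0.55·0.9257) ≈ 0.0352
After a quality check='pass': P(line X) = 0.75·0.0352 / (0.75·0.0352 + 0.45·0.9648) ≈ 0.0573
After a trace-element assay='match': P(line X) = 0.1·0.0573 / (0.1·0.0573 + 0.15·0.9427) ≈ 0.0389
After a quality check='pass': P(line X) = 0.75·0.0389 / (0.75·0.0389 + 0.45·0.9611) ≈ 0.0632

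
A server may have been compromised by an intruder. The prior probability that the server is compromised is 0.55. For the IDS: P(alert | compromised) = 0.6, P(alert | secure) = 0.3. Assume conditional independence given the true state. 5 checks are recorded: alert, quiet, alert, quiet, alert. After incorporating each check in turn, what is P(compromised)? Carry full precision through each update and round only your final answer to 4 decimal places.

Apply Bayes' rule sequentially, carrying P(compromised) forward.
After 'alert': P(compromised) = 0.6·0.5500 / (0.6·0.5500 + 0.3·0.4500) ≈ 0.7097
After 'quiet': P(compromised) = 0.4·0.7097 / (0.4·0.7097 + 0.7·0.2903) ≈ 0.5828
After 'alert': P(compromised) = 0.6·0.5828 / (0.6·0.5828 + 0.3·0.4172) ≈ 0.7364
After 'quiet': P(compromised) = 0.4·0.7364 / (0.4·0.7364 + 0.7·0.2636) ≈ 0.6148
After 'alert': P(compromised) = 0.6·0.6148 / (0.6·0.6148 + 0.3·0.3852) ≈ 0.7615

0.7615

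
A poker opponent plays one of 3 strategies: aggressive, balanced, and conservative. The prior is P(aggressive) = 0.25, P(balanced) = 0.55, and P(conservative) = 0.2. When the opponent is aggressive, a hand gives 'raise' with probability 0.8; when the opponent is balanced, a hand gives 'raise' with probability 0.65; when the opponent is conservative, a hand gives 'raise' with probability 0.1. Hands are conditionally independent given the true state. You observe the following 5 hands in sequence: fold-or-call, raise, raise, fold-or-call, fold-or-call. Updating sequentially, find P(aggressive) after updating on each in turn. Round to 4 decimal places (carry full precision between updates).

After 'fold-or-call': normaliser = 0.2·0.2500 + 0.35·0.5500 + 0.9·0.2000; P(aggressive) ≈ 0.1183, P(balanced) ≈ 0.4556, P(conservative) ≈ 0.4260
After 'raise': normaliser = 0.8·0.1183 + 0.65·0.4556 + 0.1·0.4260; P(aggressive) ≈ 0.2184, P(balanced) ≈ 0.6833, P(conservative) ≈ 0.0983
After 'raise': normaliser = 0.8·0.2184 + 0.65·0.6833 + 0.1·0.0983; P(aggressive) ≈ 0.2779, P(balanced) ≈ 0.7064, P(conservative) ≈ 0.0156
After 'fold-or-call': normaliser = 0.2·0.2779 + 0.35·0.7064 + 0.9·0.0156; P(aggressive) ≈ 0.1754, P(balanced) ≈ 0.7802, P(conservative) ≈ 0.0444
After 'fold-or-call': normaliser = 0.2·0.1754 + 0.35·0.7802 + 0.9·0.0444; P(aggressive) ≈ 0.1008, P(balanced) ≈ 0.7844, P(conservative) ≈ 0.1148

0.1008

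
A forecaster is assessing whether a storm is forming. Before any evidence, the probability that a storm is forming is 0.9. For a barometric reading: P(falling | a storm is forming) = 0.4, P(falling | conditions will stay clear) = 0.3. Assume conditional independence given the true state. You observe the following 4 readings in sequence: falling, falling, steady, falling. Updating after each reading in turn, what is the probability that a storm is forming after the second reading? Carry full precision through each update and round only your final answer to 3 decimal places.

After 'falling': P(storm) = 0.4·0.9000 / (0.4·0.9000 + 0.3·0.1000) ≈ 0.9231
After 'falling': P(storm) = 0.4·0.9231 / (0.4·0.9231 + 0.3·0.0769) ≈ 0.9412

0.941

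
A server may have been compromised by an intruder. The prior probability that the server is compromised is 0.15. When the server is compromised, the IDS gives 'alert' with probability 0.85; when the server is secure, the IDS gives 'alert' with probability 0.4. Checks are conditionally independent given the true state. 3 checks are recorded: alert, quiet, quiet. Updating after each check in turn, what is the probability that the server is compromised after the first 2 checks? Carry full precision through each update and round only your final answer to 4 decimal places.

Apply Bayes' rule sequentially, carrying P(compromised) forward.
After 'alert': P(compromised) = 0.85·0.1500 / (0.85·0.1500 + 0.4·0.8500) ≈ 0.2727
After 'quiet': P(compromised) = 0.15·0.2727 / (0.15·0.2727 + 0.6·0.7273) ≈ 0.0857

0.0857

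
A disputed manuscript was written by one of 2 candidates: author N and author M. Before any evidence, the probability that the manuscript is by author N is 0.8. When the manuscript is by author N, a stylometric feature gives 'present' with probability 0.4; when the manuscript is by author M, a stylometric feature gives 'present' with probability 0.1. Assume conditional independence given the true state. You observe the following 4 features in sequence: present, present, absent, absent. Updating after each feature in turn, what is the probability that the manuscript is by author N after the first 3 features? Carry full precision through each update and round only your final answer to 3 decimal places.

0.977

After 'present': P(author N) = 0.4·0.8000 / (0.4·0.8000 + 0.1·0.2000) ≈ 0.9412
After 'present': P(author N) = 0.4·0.9412 / (0.4·0.9412 + 0.1·0.0588) ≈ 0.9846
After 'absent': P(author N) = 0.6·0.9846 / (0.6·0.9846 + 0.9·0.0154) ≈ 0.9771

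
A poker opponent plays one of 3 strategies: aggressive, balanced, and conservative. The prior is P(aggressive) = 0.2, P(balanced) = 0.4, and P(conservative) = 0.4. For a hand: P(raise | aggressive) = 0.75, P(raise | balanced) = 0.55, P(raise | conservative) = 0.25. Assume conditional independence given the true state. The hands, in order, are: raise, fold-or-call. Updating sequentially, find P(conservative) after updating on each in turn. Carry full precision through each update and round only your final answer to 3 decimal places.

After 'raise': normaliser = 0.75·0.2000 + 0.55·0.4000 + 0.25·0.4000; P(aggressive) ≈ 0.3191, P(balanced) ≈ 0.4681, P(conservative) ≈ 0.2128
After 'fold-or-call': normaliser = 0.25·0.3191 + 0.45·0.4681 + 0.75·0.2128; P(aggressive) ≈ 0.1773, P(balanced) ≈ 0.4681, P(conservative) ≈ 0.3546

0.355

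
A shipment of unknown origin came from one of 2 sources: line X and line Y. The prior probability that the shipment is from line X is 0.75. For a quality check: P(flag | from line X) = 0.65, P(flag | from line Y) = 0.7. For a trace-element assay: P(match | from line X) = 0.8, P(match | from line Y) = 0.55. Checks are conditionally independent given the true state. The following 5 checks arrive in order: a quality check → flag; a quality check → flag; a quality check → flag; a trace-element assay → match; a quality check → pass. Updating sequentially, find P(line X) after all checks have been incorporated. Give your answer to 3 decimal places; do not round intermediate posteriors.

Apply Bayes' rule sequentially, carrying P(line X) forward.
After a quality check='flag': P(line X) = 0.65·0.7500 / (0.65·0.7500 + 0.7·0.2500) ≈ 0.7358
After a quality check='flag': P(line X) = 0.65·0.7358 / (0.65·0.7358 + 0.7·0.2642) ≈ 0.7212
After a quality check='flag': P(line X) = 0.65·0.7212 / (0.65·0.7212 + 0.7·0.2788) ≈ 0.7061
After a trace-element assay='match': P(line X) = 0.8·0.7061 / (0.8·0.7061 + 0.55·0.2939) ≈ 0.7775
After a quality check='pass': P(line X) = 0.35·0.7775 / (0.35·0.7775 + 0.3·0.2225) ≈ 0.8030

0.803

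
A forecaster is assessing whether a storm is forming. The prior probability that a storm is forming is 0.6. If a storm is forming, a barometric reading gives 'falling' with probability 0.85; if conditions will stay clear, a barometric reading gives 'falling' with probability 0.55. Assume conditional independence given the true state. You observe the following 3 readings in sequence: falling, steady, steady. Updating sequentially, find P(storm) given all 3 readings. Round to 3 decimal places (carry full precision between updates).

0.205

After 'falling': P(storm) = 0.85·0.6000 / (0.85·0.6000 + 0.55·0.4000) ≈ 0.6986
After 'steady': P(storm) = 0.15·0.6986 / (0.15·0.6986 + 0.45·0.3014) ≈ 0.4359
After 'steady': P(storm) = 0.15·0.4359 / (0.15·0.4359 + 0.45·0.5641) ≈ 0.2048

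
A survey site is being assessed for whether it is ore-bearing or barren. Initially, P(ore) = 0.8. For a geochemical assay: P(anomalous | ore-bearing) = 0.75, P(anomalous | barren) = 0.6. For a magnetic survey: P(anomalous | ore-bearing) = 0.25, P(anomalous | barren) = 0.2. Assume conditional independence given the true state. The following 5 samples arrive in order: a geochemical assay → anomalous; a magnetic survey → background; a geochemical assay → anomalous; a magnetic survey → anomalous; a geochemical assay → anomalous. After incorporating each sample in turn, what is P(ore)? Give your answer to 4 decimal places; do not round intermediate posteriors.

0.9015

After a geochemical assay='anomalous': P(ore) = 0.75·0.8000 / (0.75·0.8000 + 0.6·0.2000) ≈ 0.8333
After a magnetic survey='background': P(ore) = 0.75·0.8333 / (0.75·0.8333 + 0.8·0.1667) ≈ 0.8242
After a geochemical assay='anomalous': P(ore) = 0.75·0.8242 / (0.75·0.8242 + 0.6·0.1758) ≈ 0.8542
After a magnetic survey='anomalous': P(ore) = 0.25·0.8542 / (0.25·0.8542 + 0.2·0.1458) ≈ 0.8799
After a geochemical assay='anomalous': P(ore) = 0.75·0.8799 / (0.75·0.8799 + 0.6·0.1201) ≈ 0.9015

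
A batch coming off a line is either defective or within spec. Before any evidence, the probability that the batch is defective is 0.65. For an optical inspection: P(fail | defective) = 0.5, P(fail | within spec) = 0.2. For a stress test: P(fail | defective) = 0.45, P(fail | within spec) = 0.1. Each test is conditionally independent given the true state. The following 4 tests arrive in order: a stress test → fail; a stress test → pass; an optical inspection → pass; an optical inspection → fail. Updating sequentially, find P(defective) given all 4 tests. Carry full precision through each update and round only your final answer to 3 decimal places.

Each posterior becomes the prior for the next update.
After a stress test='fail': P(defective) = 0.45·0.6500 / (0.45·0.6500 + 0.1·0.3500) ≈ 0.8931
After a stress test='pass': P(defective) = 0.55·0.8931 / (0.55·0.8931 + 0.9·0.1069) ≈ 0.8363
After an optical inspection='pass': P(defective) = 0.5·0.8363 / (0.5·0.8363 + 0.8·0.1637) ≈ 0.7614
After an optical inspection='fail': P(defective) = 0.5·0.7614 / (0.5·0.7614 + 0.2·0.2386) ≈ 0.8886

0.889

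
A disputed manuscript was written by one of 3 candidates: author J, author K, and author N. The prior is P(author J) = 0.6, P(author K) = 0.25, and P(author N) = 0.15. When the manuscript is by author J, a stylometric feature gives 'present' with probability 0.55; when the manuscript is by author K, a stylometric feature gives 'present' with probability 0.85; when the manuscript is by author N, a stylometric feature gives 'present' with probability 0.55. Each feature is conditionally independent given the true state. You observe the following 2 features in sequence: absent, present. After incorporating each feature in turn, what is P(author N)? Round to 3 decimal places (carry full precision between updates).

0.171

After 'absent': normaliser = 0.45·0.6000 + 0.15·0.2500 + 0.45·0.1500; P(author J) ≈ 0.7200, P(author K) ≈ 0.1000, P(author N) ≈ 0.1800
After 'present': normaliser = 0.55·0.7200 + 0.85·0.1000 + 0.55·0.1800; P(author J) ≈ 0.6828, P(author K) ≈ 0.1466, P(author N) ≈ 0.1707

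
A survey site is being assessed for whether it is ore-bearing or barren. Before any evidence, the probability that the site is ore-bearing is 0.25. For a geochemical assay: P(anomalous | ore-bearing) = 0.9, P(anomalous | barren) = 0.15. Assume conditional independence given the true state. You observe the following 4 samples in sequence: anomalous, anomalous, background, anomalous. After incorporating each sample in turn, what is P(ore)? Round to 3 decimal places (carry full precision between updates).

0.894

Each posterior becomes the prior for the next update.
After 'anomalous': P(ore) = 0.9·0.2500 / (0.9·0.2500 + 0.15·0.7500) ≈ 0.6667
After 'anomalous': P(ore) = 0.9·0.6667 / (0.9·0.6667 + 0.15·0.3333) ≈ 0.9231
After 'background': P(ore) = 0.1·0.9231 / (0.1·0.9231 + 0.85·0.0769) ≈ 0.5854
After 'anomalous': P(ore) = 0.9·0.5854 / (0.9·0.5854 + 0.15·0.4146) ≈ 0.8944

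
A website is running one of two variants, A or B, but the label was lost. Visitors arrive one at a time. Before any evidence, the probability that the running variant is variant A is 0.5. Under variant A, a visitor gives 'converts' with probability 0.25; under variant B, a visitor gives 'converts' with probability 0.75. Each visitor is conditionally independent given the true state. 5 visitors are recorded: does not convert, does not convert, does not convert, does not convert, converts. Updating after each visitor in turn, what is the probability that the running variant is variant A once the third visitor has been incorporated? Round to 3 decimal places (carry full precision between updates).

After 'does not convert': P(A) = 0.75·0.5000 / (0.75·0.5000 + 0.25·0.5000) ≈ 0.7500
After 'does not convert': P(A) = 0.75·0.7500 / (0.75·0.7500 + 0.25·0.2500) ≈ 0.9000
After 'does not convert': P(A) = 0.75·0.9000 / (0.75·0.9000 + 0.25·0.1000) ≈ 0.9643

0.964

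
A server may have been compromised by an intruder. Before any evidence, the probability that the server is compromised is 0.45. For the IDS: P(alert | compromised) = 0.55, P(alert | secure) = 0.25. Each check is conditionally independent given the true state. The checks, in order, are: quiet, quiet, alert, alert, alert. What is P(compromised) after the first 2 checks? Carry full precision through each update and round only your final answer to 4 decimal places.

After 'quiet': P(compromised) = 0.45·0.4500 / (0.45·0.4500 + 0.75·0.5500) ≈ 0.3293
After 'quiet': P(compromised) = 0.45·0.3293 / (0.45·0.3293 + 0.75·0.6707) ≈ 0.2275

0.2275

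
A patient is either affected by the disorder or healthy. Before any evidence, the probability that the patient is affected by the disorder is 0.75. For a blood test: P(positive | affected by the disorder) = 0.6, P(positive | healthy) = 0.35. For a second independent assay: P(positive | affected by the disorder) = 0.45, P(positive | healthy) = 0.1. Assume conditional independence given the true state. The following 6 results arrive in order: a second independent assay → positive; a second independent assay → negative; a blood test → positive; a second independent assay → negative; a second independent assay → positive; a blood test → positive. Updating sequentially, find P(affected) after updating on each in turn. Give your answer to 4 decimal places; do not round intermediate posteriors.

After a second independent assay='positive': P(affected) = 0.45·0.7500 / (0.45·0.7500 + 0.1·0.2500) ≈ 0.9310
After a second independent assay='negative': P(affected) = 0.55·0.9310 / (0.55·0.9310 + 0.9·0.0690) ≈ 0.8919
After a blood test='positive': P(affected) = 0.6·0.8919 / (0.6·0.8919 + 0.35·0.1081) ≈ 0.9340
After a second independent assay='negative': P(affected) = 0.55·0.9340 / (0.55·0.9340 + 0.9·0.0660) ≈ 0.8963
After a second independent assay='positive': P(affected) = 0.45·0.8963 / (0.45·0.8963 + 0.1·0.1037) ≈ 0.9749
After a blood test='positive': P(affected) = 0.6·0.9749 / (0.6·0.9749 + 0.35·0.0251) ≈ 0.9852

0.9852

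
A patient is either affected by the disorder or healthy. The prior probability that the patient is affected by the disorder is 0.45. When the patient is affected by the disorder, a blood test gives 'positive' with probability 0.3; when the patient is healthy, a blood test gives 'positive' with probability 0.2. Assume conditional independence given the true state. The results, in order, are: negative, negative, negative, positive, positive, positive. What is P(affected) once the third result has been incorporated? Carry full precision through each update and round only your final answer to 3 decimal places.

0.354

Apply Bayes' rule sequentially, carrying P(affected) forward.
After 'negative': P(affected) = 0.7·0.4500 / (0.7·0.4500 + 0.8·0.5500) ≈ 0.4172
After 'negative': P(affected) = 0.7·0.4172 / (0.7·0.4172 + 0.8·0.5828) ≈ 0.3852
After 'negative': P(affected) = 0.7·0.3852 / (0.7·0.3852 + 0.8·0.6148) ≈ 0.3541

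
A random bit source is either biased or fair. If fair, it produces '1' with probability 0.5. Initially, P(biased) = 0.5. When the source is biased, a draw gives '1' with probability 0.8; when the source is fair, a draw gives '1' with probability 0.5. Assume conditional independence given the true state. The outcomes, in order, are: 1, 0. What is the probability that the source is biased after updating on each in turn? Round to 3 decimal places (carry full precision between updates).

After '1': P(biased) = 0.8·0.5000 / (0.8·0.5000 + 0.5·0.5000) ≈ 0.6154
After '0': P(biased) = 0.2·0.6154 / (0.2·0.6154 + 0.5·0.3846) ≈ 0.3902

0.390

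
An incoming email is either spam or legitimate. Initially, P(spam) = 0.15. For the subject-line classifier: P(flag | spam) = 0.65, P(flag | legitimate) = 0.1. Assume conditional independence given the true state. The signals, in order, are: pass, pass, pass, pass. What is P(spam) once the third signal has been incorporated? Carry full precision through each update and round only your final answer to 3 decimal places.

Apply Bayes' rule sequentially, carrying P(spam) forward.
After 'pass': P(spam) = 0.35·0.1500 / (0.35·0.1500 + 0.9·0.8500) ≈ 0.0642
After 'pass': P(spam) = 0.35·0.0642 / (0.35·0.0642 + 0.9·0.9358) ≈ 0.0260
After 'pass': P(spam) = 0.35·0.0260 / (0.35·0.0260 + 0.9·0.9740) ≈ 0.0103

0.010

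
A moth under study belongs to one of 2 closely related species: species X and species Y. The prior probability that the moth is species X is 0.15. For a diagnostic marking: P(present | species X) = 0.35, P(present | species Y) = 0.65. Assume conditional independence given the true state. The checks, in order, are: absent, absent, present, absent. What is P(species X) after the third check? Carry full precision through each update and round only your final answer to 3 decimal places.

After 'absent': P(species X) = 0.65·0.1500 / (0.65·0.1500 + 0.35·0.8500) ≈ 0.2468
After 'absent': P(species X) = 0.65·0.2468 / (0.65·0.2468 + 0.35·0.7532) ≈ 0.3784
After 'present': P(species X) = 0.35·0.3784 / (0.35·0.3784 + 0.65·0.6216) ≈ 0.2468

0.247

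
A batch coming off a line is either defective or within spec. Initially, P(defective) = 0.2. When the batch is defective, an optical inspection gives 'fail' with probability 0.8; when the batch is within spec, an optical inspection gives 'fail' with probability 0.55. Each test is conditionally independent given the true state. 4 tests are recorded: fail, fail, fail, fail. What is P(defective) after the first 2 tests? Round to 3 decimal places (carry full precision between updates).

Apply Bayes' rule sequentially, carrying P(defective) forward.
After 'fail': P(defective) = 0.8·0.2000 / (0.8·0.2000 + 0.55·0.8000) ≈ 0.2667
After 'fail': P(defective) = 0.8·0.2667 / (0.8·0.2667 + 0.55·0.7333) ≈ 0.3459

0.346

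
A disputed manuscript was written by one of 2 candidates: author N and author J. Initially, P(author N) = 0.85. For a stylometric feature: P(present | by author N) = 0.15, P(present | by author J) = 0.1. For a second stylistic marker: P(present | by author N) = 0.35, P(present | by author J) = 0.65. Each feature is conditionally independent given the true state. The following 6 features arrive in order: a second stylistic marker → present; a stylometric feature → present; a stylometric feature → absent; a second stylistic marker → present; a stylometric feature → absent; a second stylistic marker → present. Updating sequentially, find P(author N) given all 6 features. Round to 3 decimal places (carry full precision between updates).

0.542

After a second stylistic marker='present': P(author N) = 0.35·0.8500 / (0.35·0.8500 + 0.65·0.1500) ≈ 0.7532
After a stylometric feature='present': P(author N) = 0.15·0.7532 / (0.15·0.7532 + 0.1·0.2468) ≈ 0.8207
After a stylometric feature='absent': P(author N) = 0.85·0.8207 / (0.85·0.8207 + 0.9·0.1793) ≈ 0.8121
After a second stylistic marker='present': P(author N) = 0.35·0.8121 / (0.35·0.8121 + 0.65·0.1879) ≈ 0.6995
After a stylometric feature='absent': P(author N) = 0.85·0.6995 / (0.85·0.6995 + 0.9·0.3005) ≈ 0.6873
After a second stylistic marker='present': P(author N) = 0.35·0.6873 / (0.35·0.6873 + 0.65·0.3127) ≈ 0.5421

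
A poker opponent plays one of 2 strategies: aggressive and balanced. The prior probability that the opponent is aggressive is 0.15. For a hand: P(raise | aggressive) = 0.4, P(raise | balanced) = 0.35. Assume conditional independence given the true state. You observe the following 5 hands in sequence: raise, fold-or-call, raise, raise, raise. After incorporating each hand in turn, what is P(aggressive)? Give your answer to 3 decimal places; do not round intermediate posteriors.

0.217

After 'raise': P(aggressive) = 0.4·0.1500 / (0.4·0.1500 + 0.35·0.8500) ≈ 0.1678
After 'fold-or-call': P(aggressive) = 0.6·0.1678 / (0.6·0.1678 + 0.65·0.8322) ≈ 0.1569
After 'raise': P(aggressive) = 0.4·0.1569 / (0.4·0.1569 + 0.35·0.8431) ≈ 0.1754
After 'raise': P(aggressive) = 0.4·0.1754 / (0.4·0.1754 + 0.35·0.8246) ≈ 0.1956
After 'raise': P(aggressive) = 0.4·0.1956 / (0.4·0.1956 + 0.35·0.8044) ≈ 0.2175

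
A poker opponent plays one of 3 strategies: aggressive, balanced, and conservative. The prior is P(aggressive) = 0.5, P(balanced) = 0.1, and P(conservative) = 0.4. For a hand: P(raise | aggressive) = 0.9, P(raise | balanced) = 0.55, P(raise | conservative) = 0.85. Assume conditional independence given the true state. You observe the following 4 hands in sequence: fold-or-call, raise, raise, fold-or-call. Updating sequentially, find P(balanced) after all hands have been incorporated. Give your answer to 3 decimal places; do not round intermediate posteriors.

After 'fold-or-call': normaliser = 0.1·0.5000 + 0.45·0.1000 + 0.15·0.4000; P(aggressive) ≈ 0.3226, P(balanced) ≈ 0.2903, P(conservative) ≈ 0.3871
After 'raise': normaliser = 0.9·0.3226 + 0.55·0.2903 + 0.85·0.3871; P(aggressive) ≈ 0.3727, P(balanced) ≈ 0.2050, P(conservative) ≈ 0.4224
After 'raise': normaliser = 0.9·0.3727 + 0.55·0.2050 + 0.85·0.4224; P(aggressive) ≈ 0.4155, P(balanced) ≈ 0.1397, P(conservative) ≈ 0.4448
After 'fold-or-call': normaliser = 0.1·0.4155 + 0.45·0.1397 + 0.15·0.4448; P(aggressive) ≈ 0.2428, P(balanced) ≈ 0.3673, P(conservative) ≈ 0.3899

0.367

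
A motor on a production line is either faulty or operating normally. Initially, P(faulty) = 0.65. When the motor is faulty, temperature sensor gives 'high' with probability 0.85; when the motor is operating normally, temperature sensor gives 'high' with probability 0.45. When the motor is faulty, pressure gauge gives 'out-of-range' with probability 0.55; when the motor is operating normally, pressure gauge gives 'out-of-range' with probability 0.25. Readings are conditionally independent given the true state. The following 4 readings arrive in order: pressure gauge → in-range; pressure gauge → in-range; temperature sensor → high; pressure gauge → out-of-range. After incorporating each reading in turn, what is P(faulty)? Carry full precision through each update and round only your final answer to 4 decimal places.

0.7353

After pressure gauge='in-range': P(faulty) = 0.45·0.6500 / (0.45·0.6500 + 0.75·0.3500) ≈ 0.5270
After pressure gauge='in-range': P(faulty) = 0.45·0.5270 / (0.45·0.5270 + 0.75·0.4730) ≈ 0.4007
After temperature sensor='high': P(faulty) = 0.85·0.4007 / (0.85·0.4007 + 0.45·0.5993) ≈ 0.5581
After pressure gauge='out-of-range': P(faulty) = 0.55·0.5581 / (0.55·0.5581 + 0.25·0.4419) ≈ 0.7353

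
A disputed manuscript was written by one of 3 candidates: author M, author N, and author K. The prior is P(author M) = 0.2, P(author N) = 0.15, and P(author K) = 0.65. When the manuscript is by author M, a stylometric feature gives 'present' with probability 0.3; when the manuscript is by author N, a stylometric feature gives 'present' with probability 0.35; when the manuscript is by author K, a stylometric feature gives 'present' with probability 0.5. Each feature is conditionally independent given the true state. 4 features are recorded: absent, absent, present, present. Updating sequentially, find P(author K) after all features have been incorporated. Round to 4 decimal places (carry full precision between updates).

Each posterior becomes the prior for the next update.
After 'absent': normaliser = 0.7·0.2000 + 0.65·0.1500 + 0.5·0.6500; P(author M) ≈ 0.2489, P(author N) ≈ 0.1733, P(author K) ≈ 0.5778
After 'absent': normaliser = 0.7·0.2489 + 0.65·0.1733 + 0.5·0.5778; P(author M) ≈ 0.3026, P(author N) ≈ 0.1957, P(author K) ≈ 0.5017
After 'present': normaliser = 0.3·0.3026 + 0.35·0.1957 + 0.5·0.5017; P(author M) ≈ 0.2213, P(author N) ≈ 0.1670, P(author K) ≈ 0.6117
After 'present': normaliser = 0.3·0.2213 + 0.35·0.1670 + 0.5·0.6117; P(author M) ≈ 0.1542, P(author N) ≈ 0.1357, P(author K) ≈ 0.7101

0.7101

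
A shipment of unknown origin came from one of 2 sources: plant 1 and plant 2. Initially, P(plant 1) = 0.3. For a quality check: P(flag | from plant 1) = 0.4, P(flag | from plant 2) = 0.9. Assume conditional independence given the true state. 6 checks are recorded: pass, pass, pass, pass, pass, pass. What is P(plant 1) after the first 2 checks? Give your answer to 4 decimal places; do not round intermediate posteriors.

Apply Bayes' rule sequentially, carrying P(plant 1) forward.
After 'pass': P(plant 1) = 0.6·0.3000 / (0.6·0.3000 + 0.1·0.7000) ≈ 0.7200
After 'pass': P(plant 1) = 0.6·0.7200 / (0.6·0.7200 + 0.1·0.2800) ≈ 0.9391

0.9391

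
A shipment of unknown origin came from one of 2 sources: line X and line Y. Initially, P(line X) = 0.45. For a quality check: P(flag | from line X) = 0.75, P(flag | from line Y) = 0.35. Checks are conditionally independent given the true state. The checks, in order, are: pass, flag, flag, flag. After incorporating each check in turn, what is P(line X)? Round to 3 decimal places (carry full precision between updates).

0.756

After 'pass': P(line X) = 0.25·0.4500 / (0.25·0.4500 + 0.65·0.5500) ≈ 0.2394
After 'flag': P(line X) = 0.75·0.2394 / (0.75·0.2394 + 0.35·0.7606) ≈ 0.4027
After 'flag': P(line X) = 0.75·0.4027 / (0.75·0.4027 + 0.35·0.5973) ≈ 0.5910
After 'flag': P(line X) = 0.75·0.5910 / (0.75·0.5910 + 0.35·0.4090) ≈ 0.7559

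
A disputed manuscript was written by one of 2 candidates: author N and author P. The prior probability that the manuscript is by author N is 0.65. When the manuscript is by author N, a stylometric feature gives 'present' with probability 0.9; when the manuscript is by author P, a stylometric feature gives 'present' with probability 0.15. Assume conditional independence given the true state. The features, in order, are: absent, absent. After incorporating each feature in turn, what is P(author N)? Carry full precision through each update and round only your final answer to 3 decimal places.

0.025

After 'absent': P(author N) = 0.1·0.6500 / (0.1·0.6500 + 0.85·0.3500) ≈ 0.1793
After 'absent': P(author N) = 0.1·0.1793 / (0.1·0.1793 + 0.85·0.8207) ≈ 0.0251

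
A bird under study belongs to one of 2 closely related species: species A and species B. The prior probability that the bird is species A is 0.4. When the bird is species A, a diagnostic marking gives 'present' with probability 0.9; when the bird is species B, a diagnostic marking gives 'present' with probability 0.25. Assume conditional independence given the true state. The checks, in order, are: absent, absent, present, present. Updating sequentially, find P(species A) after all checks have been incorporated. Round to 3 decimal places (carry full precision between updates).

After 'absent': P(species A) = 0.1·0.4000 / (0.1·0.4000 + 0.75·0.6000) ≈ 0.0816
After 'absent': P(species A) = 0.1·0.0816 / (0.1·0.0816 + 0.75·0.9184) ≈ 0.0117
After 'present': P(species A) = 0.9·0.0117 / (0.9·0.0117 + 0.25·0.9883) ≈ 0.0409
After 'present': P(species A) = 0.9·0.0409 / (0.9·0.0409 + 0.25·0.9591) ≈ 0.1331

0.133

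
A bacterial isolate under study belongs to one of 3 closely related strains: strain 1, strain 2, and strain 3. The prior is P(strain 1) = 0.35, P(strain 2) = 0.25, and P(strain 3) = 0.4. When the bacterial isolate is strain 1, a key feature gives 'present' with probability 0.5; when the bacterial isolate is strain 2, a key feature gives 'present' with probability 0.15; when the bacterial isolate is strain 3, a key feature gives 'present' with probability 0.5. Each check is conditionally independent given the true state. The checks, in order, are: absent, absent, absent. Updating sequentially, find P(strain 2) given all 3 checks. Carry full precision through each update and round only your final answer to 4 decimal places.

Each posterior becomes the prior for the next update.
After 'absent': normaliser = 0.5·0.3500 + 0.85·0.2500 + 0.5·0.4000; P(strain 1) ≈ 0.2979, P(strain 2) ≈ 0.3617, P(strain 3) ≈ 0.3404
After 'absent': normaliser = 0.5·0.2979 + 0.85·0.3617 + 0.5·0.3404; P(strain 1) ≈ 0.2377, P(strain 2) ≈ 0.4907, P(strain 3) ≈ 0.2716
After 'absent': normaliser = 0.5·0.2377 + 0.85·0.4907 + 0.5·0.2716; P(strain 1) ≈ 0.1769, P(strain 2) ≈ 0.6209, P(strain 3) ≈ 0.2022

0.6209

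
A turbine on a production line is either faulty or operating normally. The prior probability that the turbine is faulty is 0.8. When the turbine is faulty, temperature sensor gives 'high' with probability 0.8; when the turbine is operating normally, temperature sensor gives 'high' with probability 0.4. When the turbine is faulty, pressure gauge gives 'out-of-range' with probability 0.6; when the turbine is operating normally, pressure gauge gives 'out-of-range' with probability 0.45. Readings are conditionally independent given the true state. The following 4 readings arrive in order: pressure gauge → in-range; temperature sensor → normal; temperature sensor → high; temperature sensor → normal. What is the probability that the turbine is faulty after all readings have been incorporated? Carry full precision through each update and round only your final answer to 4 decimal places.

After pressure gauge='in-range': P(faulty) = 0.4·0.8000 / (0.4·0.8000 + 0.55·0.2000) ≈ 0.7442
After temperature sensor='normal': P(faulty) = 0.2·0.7442 / (0.2·0.7442 + 0.6·0.2558) ≈ 0.4923
After temperature sensor='high': P(faulty) = 0.8·0.4923 / (0.8·0.4923 + 0.4·0.5077) ≈ 0.6598
After temperature sensor='normal': P(faulty) = 0.2·0.6598 / (0.2·0.6598 + 0.6·0.3402) ≈ 0.3926

0.3926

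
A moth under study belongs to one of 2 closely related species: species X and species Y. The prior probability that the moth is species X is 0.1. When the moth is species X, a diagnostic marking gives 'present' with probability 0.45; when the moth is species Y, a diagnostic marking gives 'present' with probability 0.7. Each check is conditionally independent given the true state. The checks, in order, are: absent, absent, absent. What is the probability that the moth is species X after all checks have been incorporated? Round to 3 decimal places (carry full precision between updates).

After 'absent': P(species X) = 0.55·0.1000 / (0.55·0.1000 + 0.3·0.9000) ≈ 0.1692
After 'absent': P(species X) = 0.55·0.1692 / (0.55·0.1692 + 0.3·0.8308) ≈ 0.2719
After 'absent': P(species X) = 0.55·0.2719 / (0.55·0.2719 + 0.3·0.7281) ≈ 0.4064

0.406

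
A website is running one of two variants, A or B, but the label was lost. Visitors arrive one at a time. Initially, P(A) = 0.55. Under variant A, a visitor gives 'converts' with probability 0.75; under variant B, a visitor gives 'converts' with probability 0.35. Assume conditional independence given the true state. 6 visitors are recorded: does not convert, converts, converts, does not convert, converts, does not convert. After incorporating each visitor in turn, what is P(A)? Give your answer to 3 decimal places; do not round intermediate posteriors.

Each posterior becomes the prior for the next update.
After 'does not convert': P(A) = 0.25·0.5500 / (0.25·0.5500 + 0.65·0.4500) ≈ 0.3198
After 'converts': P(A) = 0.75·0.3198 / (0.75·0.3198 + 0.35·0.6802) ≈ 0.5018
After 'converts': P(A) = 0.75·0.5018 / (0.75·0.5018 + 0.35·0.4982) ≈ 0.6834
After 'does not convert': P(A) = 0.25·0.6834 / (0.25·0.6834 + 0.65·0.3166) ≈ 0.4536
After 'converts': P(A) = 0.75·0.4536 / (0.75·0.4536 + 0.35·0.5464) ≈ 0.6402
After 'does not convert': P(A) = 0.25·0.6402 / (0.25·0.6402 + 0.65·0.3598) ≈ 0.4063

0.406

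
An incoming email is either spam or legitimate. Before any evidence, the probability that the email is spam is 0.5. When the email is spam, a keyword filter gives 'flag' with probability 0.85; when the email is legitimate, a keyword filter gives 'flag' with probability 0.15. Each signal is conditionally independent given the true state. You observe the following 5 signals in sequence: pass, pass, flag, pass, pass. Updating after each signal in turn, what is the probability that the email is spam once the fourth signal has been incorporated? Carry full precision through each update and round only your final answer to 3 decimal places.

0.030

After 'pass': P(spam) = 0.15·0.5000 / (0.15·0.5000 + 0.85·0.5000) ≈ 0.1500
After 'pass': P(spam) = 0.15·0.1500 / (0.15·0.1500 + 0.85·0.8500) ≈ 0.0302
After 'flag': P(spam) = 0.85·0.0302 / (0.85·0.0302 + 0.15·0.9698) ≈ 0.1500
After 'pass': P(spam) = 0.15·0.1500 / (0.15·0.1500 + 0.85·0.8500) ≈ 0.0302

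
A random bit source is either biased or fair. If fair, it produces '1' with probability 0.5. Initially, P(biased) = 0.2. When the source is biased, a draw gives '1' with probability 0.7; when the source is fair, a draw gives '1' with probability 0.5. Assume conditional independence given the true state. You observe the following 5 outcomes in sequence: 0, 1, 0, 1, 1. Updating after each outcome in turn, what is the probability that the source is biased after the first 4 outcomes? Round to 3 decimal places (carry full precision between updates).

0.150

After '0': P(biased) = 0.3·0.2000 / (0.3·0.2000 + 0.5·0.8000) ≈ 0.1304
After '1': P(biased) = 0.7·0.1304 / (0.7·0.1304 + 0.5·0.8696) ≈ 0.1736
After '0': P(biased) = 0.3·0.1736 / (0.3·0.1736 + 0.5·0.8264) ≈ 0.1119
After '1': P(biased) = 0.7·0.1119 / (0.7·0.1119 + 0.5·0.8881) ≈ 0.1499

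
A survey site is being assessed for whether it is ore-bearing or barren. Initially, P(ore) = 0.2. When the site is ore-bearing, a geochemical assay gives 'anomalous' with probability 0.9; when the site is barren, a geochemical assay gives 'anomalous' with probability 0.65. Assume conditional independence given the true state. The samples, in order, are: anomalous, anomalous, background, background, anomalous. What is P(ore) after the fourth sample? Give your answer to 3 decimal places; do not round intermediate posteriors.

0.038

After 'anomalous': P(ore) = 0.9·0.2000 / (0.9·0.2000 + 0.65·0.8000) ≈ 0.2571
After 'anomalous': P(ore) = 0.9·0.2571 / (0.9·0.2571 + 0.65·0.7429) ≈ 0.3240
After 'background': P(ore) = 0.1·0.3240 / (0.1·0.3240 + 0.35·0.6760) ≈ 0.1204
After 'background': P(ore) = 0.1·0.1204 / (0.1·0.1204 + 0.35·0.8796) ≈ 0.0377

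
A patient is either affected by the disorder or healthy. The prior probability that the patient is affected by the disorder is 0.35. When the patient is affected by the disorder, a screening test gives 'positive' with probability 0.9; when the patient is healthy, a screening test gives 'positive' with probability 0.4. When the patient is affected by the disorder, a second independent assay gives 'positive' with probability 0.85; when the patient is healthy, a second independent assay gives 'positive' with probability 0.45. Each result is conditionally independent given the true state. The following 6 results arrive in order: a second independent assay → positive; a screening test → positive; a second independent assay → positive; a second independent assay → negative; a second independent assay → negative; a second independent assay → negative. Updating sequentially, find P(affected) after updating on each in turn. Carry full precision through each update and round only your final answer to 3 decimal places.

After a second independent assay='positive': P(affected) = 0.85·0.3500 / (0.85·0.3500 + 0.45·0.6500) ≈ 0.5042
After a screening test='positive': P(affected) = 0.9·0.5042 / (0.9·0.5042 + 0.4·0.4958) ≈ 0.6959
After a second independent assay='positive': P(affected) = 0.85·0.6959 / (0.85·0.6959 + 0.45·0.3041) ≈ 0.8121
After a second independent assay='negative': P(affected) = 0.15·0.8121 / (0.15·0.8121 + 0.55·0.1879) ≈ 0.5411
After a second independent assay='negative': P(affected) = 0.15·0.5411 / (0.15·0.5411 + 0.55·0.4589) ≈ 0.2433
After a second independent assay='negative': P(affected) = 0.15·0.2433 / (0.15·0.2433 + 0.55·0.7567) ≈ 0.0806

0.081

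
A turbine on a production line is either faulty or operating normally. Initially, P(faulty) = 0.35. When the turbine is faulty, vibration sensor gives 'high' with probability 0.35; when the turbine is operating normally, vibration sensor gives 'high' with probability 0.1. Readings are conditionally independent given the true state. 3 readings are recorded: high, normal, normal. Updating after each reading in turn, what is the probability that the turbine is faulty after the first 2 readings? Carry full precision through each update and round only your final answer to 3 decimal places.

After 'high': P(faulty) = 0.35·0.3500 / (0.35·0.3500 + 0.1·0.6500) ≈ 0.6533
After 'normal': P(faulty) = 0.65·0.6533 / (0.65·0.6533 + 0.9·0.3467) ≈ 0.5765

0.576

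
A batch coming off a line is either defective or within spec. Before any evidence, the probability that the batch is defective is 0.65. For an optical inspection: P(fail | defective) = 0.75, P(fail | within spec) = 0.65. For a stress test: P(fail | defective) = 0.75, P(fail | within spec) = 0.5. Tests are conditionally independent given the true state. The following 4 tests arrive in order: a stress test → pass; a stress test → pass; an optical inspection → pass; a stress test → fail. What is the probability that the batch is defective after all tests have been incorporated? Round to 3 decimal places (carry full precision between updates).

0.332

After a stress test='pass': P(defective) = 0.25·0.6500 / (0.25·0.6500 + 0.5·0.3500) ≈ 0.4815
After a stress test='pass': P(defective) = 0.25·0.4815 / (0.25·0.4815 + 0.5·0.5185) ≈ 0.3171
After an optical inspection='pass': P(defective) = 0.25·0.3171 / (0.25·0.3171 + 0.35·0.6829) ≈ 0.2490
After a stress test='fail': P(defective) = 0.75·0.2490 / (0.75·0.2490 + 0.5·0.7510) ≈ 0.3322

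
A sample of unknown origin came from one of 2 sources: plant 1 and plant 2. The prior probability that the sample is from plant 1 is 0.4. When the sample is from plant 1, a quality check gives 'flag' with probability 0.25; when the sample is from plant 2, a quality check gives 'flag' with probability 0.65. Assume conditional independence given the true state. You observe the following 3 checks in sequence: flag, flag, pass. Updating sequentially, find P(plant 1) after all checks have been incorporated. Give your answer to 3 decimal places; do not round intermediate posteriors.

0.174

Apply Bayes' rule sequentially, carrying P(plant 1) forward.
After 'flag': P(plant 1) = 0.25·0.4000 / (0.25·0.4000 + 0.65·0.6000) ≈ 0.2041
After 'flag': P(plant 1) = 0.25·0.2041 / (0.25·0.2041 + 0.65·0.7959) ≈ 0.0898
After 'pass': P(plant 1) = 0.75·0.0898 / (0.75·0.0898 + 0.35·0.9102) ≈ 0.1745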